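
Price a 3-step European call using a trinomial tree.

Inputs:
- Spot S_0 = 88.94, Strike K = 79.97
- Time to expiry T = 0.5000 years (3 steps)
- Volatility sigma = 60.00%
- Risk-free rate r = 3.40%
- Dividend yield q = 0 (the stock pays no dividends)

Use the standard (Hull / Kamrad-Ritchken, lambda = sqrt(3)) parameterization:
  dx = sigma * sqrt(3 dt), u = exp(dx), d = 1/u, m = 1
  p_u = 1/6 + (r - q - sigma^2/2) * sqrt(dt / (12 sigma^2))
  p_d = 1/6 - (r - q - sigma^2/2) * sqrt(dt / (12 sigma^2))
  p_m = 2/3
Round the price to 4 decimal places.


dt = T/N = 0.166667; dx = sigma*sqrt(3*dt) = 0.424264
u = exp(dx) = 1.528465; d = 1/u = 0.654251
p_u = 0.137990, p_m = 0.666667, p_d = 0.195344
Discount per step: exp(-r*dt) = 0.994349
Stock lattice S(k, j) with j the centered position index:
  k=0: S(0,+0) = 88.9400
  k=1: S(1,-1) = 58.1891; S(1,+0) = 88.9400; S(1,+1) = 135.9417
  k=2: S(2,-2) = 38.0703; S(2,-1) = 58.1891; S(2,+0) = 88.9400; S(2,+1) = 135.9417; S(2,+2) = 207.7821
  k=3: S(3,-3) = 24.9075; S(3,-2) = 38.0703; S(3,-1) = 58.1891; S(3,+0) = 88.9400; S(3,+1) = 135.9417; S(3,+2) = 207.7821; S(3,+3) = 317.5878
Terminal payoffs V(N, j) = max(S_T - K, 0):
  V(3,-3) = 0.000000; V(3,-2) = 0.000000; V(3,-1) = 0.000000; V(3,+0) = 8.970000; V(3,+1) = 55.971691; V(3,+2) = 127.812139; V(3,+3) = 237.617761
Backward induction: V(k, j) = exp(-r*dt) * [p_u * V(k+1, j+1) + p_m * V(k+1, j) + p_d * V(k+1, j-1)]
  V(2,-2) = exp(-r*dt) * [p_u*0.000000 + p_m*0.000000 + p_d*0.000000] = 0.000000
  V(2,-1) = exp(-r*dt) * [p_u*8.970000 + p_m*0.000000 + p_d*0.000000] = 1.230772
  V(2,+0) = exp(-r*dt) * [p_u*55.971691 + p_m*8.970000 + p_d*0.000000] = 13.626075
  V(2,+1) = exp(-r*dt) * [p_u*127.812139 + p_m*55.971691 + p_d*8.970000] = 56.383024
  V(2,+2) = exp(-r*dt) * [p_u*237.617761 + p_m*127.812139 + p_d*55.971691] = 128.202044
  V(1,-1) = exp(-r*dt) * [p_u*13.626075 + p_m*1.230772 + p_d*0.000000] = 2.685510
  V(1,+0) = exp(-r*dt) * [p_u*56.383024 + p_m*13.626075 + p_d*1.230772] = 17.008090
  V(1,+1) = exp(-r*dt) * [p_u*128.202044 + p_m*56.383024 + p_d*13.626075] = 57.613592
  V(0,+0) = exp(-r*dt) * [p_u*57.613592 + p_m*17.008090 + p_d*2.685510] = 19.701440

Answer: Price = V(0,0) = 19.7014


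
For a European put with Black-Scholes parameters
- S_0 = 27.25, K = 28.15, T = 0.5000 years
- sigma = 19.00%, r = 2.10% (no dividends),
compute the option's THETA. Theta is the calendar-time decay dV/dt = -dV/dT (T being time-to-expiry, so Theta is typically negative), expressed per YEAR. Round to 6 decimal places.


d1 = -0.0965300010; d2 = -0.2308802894
phi(d1) = 0.3970879232; exp(-qT) = 1.0000000000; exp(-rT) = 0.9895549326
Theta = -S*exp(-qT)*phi(d1)*sigma/(2*sqrt(T)) + r*K*exp(-rT)*N(-d2) - q*S*exp(-qT)*N(-d1)
N(-d1) = 0.5384501761; N(-d2) = 0.5912960981; sqrt(T) = 0.7071067812
Term 1 = -27.2500 * 1.0000000000 * 0.3970879232 * 0.1900 / (2 * 0.7071067812) = -1.4537568986
Term 2 = 0.0210 * 28.1500 * 0.9895549326 * 0.5912960981 = 0.3458936706
Term 3 = 0 (no dividend yield, q = 0)
Theta = -1.4537568986 + (0.3458936706) + (0.0000000000) = -1.107863

Answer: Theta = -1.107863


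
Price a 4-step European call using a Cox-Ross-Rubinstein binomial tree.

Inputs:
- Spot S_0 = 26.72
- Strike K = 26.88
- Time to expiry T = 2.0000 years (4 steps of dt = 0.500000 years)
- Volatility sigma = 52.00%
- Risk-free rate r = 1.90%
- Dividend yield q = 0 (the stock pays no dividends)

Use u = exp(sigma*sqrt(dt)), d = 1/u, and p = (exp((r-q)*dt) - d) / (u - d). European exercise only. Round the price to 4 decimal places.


Answer: Price = V(0,0) = 7.5477

Derivation:
dt = T/N = 0.500000
u = exp(sigma*sqrt(dt)) = 1.444402; d = 1/u = 0.692328
p = (exp((r-q)*dt) - d) / (u - d) = 0.421790
Discount per step: exp(-r*dt) = 0.990545
Stock lattice S(k, i) with i counting down-moves:
  k=0: S(0,0) = 26.7200
  k=1: S(1,0) = 38.5944; S(1,1) = 18.4990
  k=2: S(2,0) = 55.7459; S(2,1) = 26.7200; S(2,2) = 12.8074
  k=3: S(3,0) = 80.5195; S(3,1) = 38.5944; S(3,2) = 18.4990; S(3,3) = 8.8669
  k=4: S(4,0) = 116.3025; S(4,1) = 55.7459; S(4,2) = 26.7200; S(4,3) = 12.8074; S(4,4) = 6.1388
Terminal payoffs V(N, i) = max(S_T - K, 0):
  V(4,0) = 89.422488; V(4,1) = 28.865874; V(4,2) = 0.000000; V(4,3) = 0.000000; V(4,4) = 0.000000
Backward induction: V(k, i) = exp(-r*dt) * [p * V(k+1, i) + (1-p) * V(k+1, i+1)].
  V(3,0) = exp(-r*dt) * [p*89.422488 + (1-p)*28.865874] = 53.893614
  V(3,1) = exp(-r*dt) * [p*28.865874 + (1-p)*0.000000] = 12.060216
  V(3,2) = exp(-r*dt) * [p*0.000000 + (1-p)*0.000000] = 0.000000
  V(3,3) = exp(-r*dt) * [p*0.000000 + (1-p)*0.000000] = 0.000000
  V(2,0) = exp(-r*dt) * [p*53.893614 + (1-p)*12.060216] = 29.424258
  V(2,1) = exp(-r*dt) * [p*12.060216 + (1-p)*0.000000] = 5.038781
  V(2,2) = exp(-r*dt) * [p*0.000000 + (1-p)*0.000000] = 0.000000
  V(1,0) = exp(-r*dt) * [p*29.424258 + (1-p)*5.038781] = 15.179437
  V(1,1) = exp(-r*dt) * [p*5.038781 + (1-p)*0.000000] = 2.105212
  V(0,0) = exp(-r*dt) * [p*15.179437 + (1-p)*2.105212] = 7.547743


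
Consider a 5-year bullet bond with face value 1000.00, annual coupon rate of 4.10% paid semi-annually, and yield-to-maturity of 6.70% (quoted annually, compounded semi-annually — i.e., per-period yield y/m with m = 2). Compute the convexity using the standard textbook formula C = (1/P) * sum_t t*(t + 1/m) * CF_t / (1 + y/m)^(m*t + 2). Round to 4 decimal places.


Coupon per period c = face * coupon_rate / m = 20.500000
Periods per year m = 2; per-period yield y/m = 0.033500
Number of cashflows N = 10
Cashflows (t years, CF_t, discount factor 1/(1+y/m)^(m*t), PV):
  t = 0.5000: CF_t = 20.500000, DF = 0.967586, PV = 19.835510
  t = 1.0000: CF_t = 20.500000, DF = 0.936222, PV = 19.192560
  t = 1.5000: CF_t = 20.500000, DF = 0.905876, PV = 18.570450
  t = 2.0000: CF_t = 20.500000, DF = 0.876512, PV = 17.968505
  t = 2.5000: CF_t = 20.500000, DF = 0.848101, PV = 17.386071
  t = 3.0000: CF_t = 20.500000, DF = 0.820611, PV = 16.822517
  t = 3.5000: CF_t = 20.500000, DF = 0.794011, PV = 16.277230
  t = 4.0000: CF_t = 20.500000, DF = 0.768274, PV = 15.749618
  t = 4.5000: CF_t = 20.500000, DF = 0.743371, PV = 15.239107
  t = 5.0000: CF_t = 1020.500000, DF = 0.719275, PV = 734.020517
Price P = sum_t PV_t = 891.062085
Convexity numerator sum_t t*(t + 1/m) * CF_t / (1+y/m)^(m*t + 2):
  t = 0.5000: term = 9.285225
  t = 1.0000: term = 26.952757
  t = 1.5000: term = 52.158214
  t = 2.0000: term = 84.112585
  t = 2.5000: term = 122.079223
  t = 3.0000: term = 165.370985
  t = 3.5000: term = 213.347505
  t = 4.0000: term = 265.412612
  t = 4.5000: term = 321.011868
  t = 5.0000: term = 18898.177829
Convexity = (1/P) * sum = 20157.908803 / 891.062085 = 22.622339

Answer: Convexity = 22.6223


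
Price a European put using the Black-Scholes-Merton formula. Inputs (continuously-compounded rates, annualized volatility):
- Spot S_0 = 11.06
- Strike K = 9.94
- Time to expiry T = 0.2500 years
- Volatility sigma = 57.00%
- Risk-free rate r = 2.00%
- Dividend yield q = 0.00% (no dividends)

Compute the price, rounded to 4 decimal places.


d1 = (ln(S/K) + (r - q + 0.5*sigma^2) * T) / (sigma * sqrt(T)) = 0.53466833
d2 = d1 - sigma * sqrt(T) = 0.24966833
exp(-rT) = 0.99501248; exp(-qT) = 1.00000000
P = K * exp(-rT) * N(-d2) - S_0 * exp(-qT) * N(-d1)
N(-d1) = 0.29643961; N(-d2) = 0.40142192
P = 9.9400 * 0.99501248 * 0.40142192 - 11.0600 * 1.00000000 * 0.29643961 = 0.6916

Answer: Price = 0.6916


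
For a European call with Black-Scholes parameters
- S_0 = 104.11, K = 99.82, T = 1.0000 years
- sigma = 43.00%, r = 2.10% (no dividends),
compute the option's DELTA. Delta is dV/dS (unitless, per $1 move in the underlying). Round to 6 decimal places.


d1 = 0.3616964382; d2 = -0.0683035618
phi(d1) = 0.3736817835; exp(-qT) = 1.0000000000; exp(-rT) = 0.9792189646
N(d1) = 0.6412105555
Delta = exp(-qT) * N(d1) = 1.0000000000 * 0.6412105555 = 0.641211

Answer: Delta = 0.641211


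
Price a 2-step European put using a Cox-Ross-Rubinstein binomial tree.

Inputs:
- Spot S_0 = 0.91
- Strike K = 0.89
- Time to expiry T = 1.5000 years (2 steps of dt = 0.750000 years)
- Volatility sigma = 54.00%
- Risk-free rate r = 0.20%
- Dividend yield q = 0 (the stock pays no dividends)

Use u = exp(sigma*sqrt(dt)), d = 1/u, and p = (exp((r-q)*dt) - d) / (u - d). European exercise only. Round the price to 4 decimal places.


dt = T/N = 0.750000
u = exp(sigma*sqrt(dt)) = 1.596245; d = 1/u = 0.626470
p = (exp((r-q)*dt) - d) / (u - d) = 0.386720
Discount per step: exp(-r*dt) = 0.998501
Stock lattice S(k, i) with i counting down-moves:
  k=0: S(0,0) = 0.9100
  k=1: S(1,0) = 1.4526; S(1,1) = 0.5701
  k=2: S(2,0) = 2.3187; S(2,1) = 0.9100; S(2,2) = 0.3571
Terminal payoffs V(N, i) = max(K - S_T, 0):
  V(2,0) = 0.000000; V(2,1) = 0.000000; V(2,2) = 0.532857
Backward induction: V(k, i) = exp(-r*dt) * [p * V(k+1, i) + (1-p) * V(k+1, i+1)].
  V(1,0) = exp(-r*dt) * [p*0.000000 + (1-p)*0.000000] = 0.000000
  V(1,1) = exp(-r*dt) * [p*0.000000 + (1-p)*0.532857] = 0.326301
  V(0,0) = exp(-r*dt) * [p*0.000000 + (1-p)*0.326301] = 0.199814

Answer: Price = V(0,0) = 0.1998


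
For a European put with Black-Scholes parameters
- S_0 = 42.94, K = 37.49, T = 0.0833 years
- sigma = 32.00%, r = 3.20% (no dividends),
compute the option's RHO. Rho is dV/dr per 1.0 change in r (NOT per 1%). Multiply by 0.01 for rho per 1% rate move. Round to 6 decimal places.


d1 = 1.5446500797; d2 = 1.4522925137
phi(d1) = 0.1210065663; exp(-qT) = 1.0000000000; exp(-rT) = 0.9973379496
N(-d2) = 0.0732101441
Rho = -K*T*exp(-rT)*N(-d2) = -37.4900 * 0.0833 * 0.9973379496 * 0.0732101441 = -0.228021

Answer: Rho = -0.228021


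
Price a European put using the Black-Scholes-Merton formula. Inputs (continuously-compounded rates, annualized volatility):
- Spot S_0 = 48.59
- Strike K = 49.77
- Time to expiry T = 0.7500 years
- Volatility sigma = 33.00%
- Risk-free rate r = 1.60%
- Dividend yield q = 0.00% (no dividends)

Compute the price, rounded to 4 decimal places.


Answer: Price = 5.8524

Derivation:
d1 = (ln(S/K) + (r - q + 0.5*sigma^2) * T) / (sigma * sqrt(T)) = 0.10092382
d2 = d1 - sigma * sqrt(T) = -0.18486456
exp(-rT) = 0.98807171; exp(-qT) = 1.00000000
P = K * exp(-rT) * N(-d2) - S_0 * exp(-qT) * N(-d1)
N(-d1) = 0.45980547; N(-d2) = 0.57333237
P = 49.7700 * 0.98807171 * 0.57333237 - 48.5900 * 1.00000000 * 0.45980547 = 5.8524


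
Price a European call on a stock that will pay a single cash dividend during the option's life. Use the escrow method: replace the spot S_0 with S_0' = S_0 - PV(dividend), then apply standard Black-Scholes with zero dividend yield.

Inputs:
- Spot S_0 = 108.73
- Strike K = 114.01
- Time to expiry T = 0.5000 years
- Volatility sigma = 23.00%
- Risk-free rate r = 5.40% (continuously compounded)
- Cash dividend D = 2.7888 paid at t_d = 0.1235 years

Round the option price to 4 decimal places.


Answer: Price = 4.8045

Derivation:
PV(D) = D * exp(-r * t_d) = 2.7888 * 0.99335319 = 2.77026337
S_0' = S_0 - PV(D) = 108.7300 - 2.77026337 = 105.95973663
d1 = (ln(S_0'/K) + (r + sigma^2/2)*T) / (sigma*sqrt(T)) = -0.20292111
d2 = d1 - sigma*sqrt(T) = -0.36555567
exp(-rT) = 0.97336124
N(d1) = 0.41959835; N(d2) = 0.35734833
C = S_0' * N(d1) - K * exp(-rT) * N(d2) = 105.95973663 * 0.41959835 - 114.0100 * 0.97336124 * 0.35734833 = 4.8045


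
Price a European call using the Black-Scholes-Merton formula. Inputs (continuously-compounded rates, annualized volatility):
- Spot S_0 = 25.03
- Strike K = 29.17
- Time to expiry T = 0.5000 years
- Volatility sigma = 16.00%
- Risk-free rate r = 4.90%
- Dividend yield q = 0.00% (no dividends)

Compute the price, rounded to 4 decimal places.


Answer: Price = 0.1925

Derivation:
d1 = (ln(S/K) + (r - q + 0.5*sigma^2) * T) / (sigma * sqrt(T)) = -1.07980225
d2 = d1 - sigma * sqrt(T) = -1.19293933
exp(-rT) = 0.97579769; exp(-qT) = 1.00000000
C = S_0 * exp(-qT) * N(d1) - K * exp(-rT) * N(d2)
N(d1) = 0.14011513; N(d2) = 0.11644657
C = 25.0300 * 1.00000000 * 0.14011513 - 29.1700 * 0.97579769 * 0.11644657 = 0.1925


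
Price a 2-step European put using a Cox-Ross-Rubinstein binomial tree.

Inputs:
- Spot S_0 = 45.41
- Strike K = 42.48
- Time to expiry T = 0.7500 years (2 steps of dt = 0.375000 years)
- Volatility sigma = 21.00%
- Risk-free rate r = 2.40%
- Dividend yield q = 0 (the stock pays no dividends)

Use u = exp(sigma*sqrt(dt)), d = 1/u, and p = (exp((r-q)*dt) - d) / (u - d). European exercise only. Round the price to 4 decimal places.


Answer: Price = V(0,0) = 1.7879

Derivation:
dt = T/N = 0.375000
u = exp(sigma*sqrt(dt)) = 1.137233; d = 1/u = 0.879327
p = (exp((r-q)*dt) - d) / (u - d) = 0.502949
Discount per step: exp(-r*dt) = 0.991040
Stock lattice S(k, i) with i counting down-moves:
  k=0: S(0,0) = 45.4100
  k=1: S(1,0) = 51.6418; S(1,1) = 39.9302
  k=2: S(2,0) = 58.7287; S(2,1) = 45.4100; S(2,2) = 35.1118
Terminal payoffs V(N, i) = max(K - S_T, 0):
  V(2,0) = 0.000000; V(2,1) = 0.000000; V(2,2) = 7.368247
Backward induction: V(k, i) = exp(-r*dt) * [p * V(k+1, i) + (1-p) * V(k+1, i+1)].
  V(1,0) = exp(-r*dt) * [p*0.000000 + (1-p)*0.000000] = 0.000000
  V(1,1) = exp(-r*dt) * [p*0.000000 + (1-p)*7.368247] = 3.629583
  V(0,0) = exp(-r*dt) * [p*0.000000 + (1-p)*3.629583] = 1.787925


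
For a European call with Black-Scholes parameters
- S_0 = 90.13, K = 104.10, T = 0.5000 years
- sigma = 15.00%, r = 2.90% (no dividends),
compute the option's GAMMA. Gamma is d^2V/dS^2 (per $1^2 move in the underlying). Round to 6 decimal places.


Answer: Gamma = 0.021077

Derivation:
d1 = -1.1688371672; d2 = -1.2749031844
phi(d1) = 0.2014873467; exp(-qT) = 1.0000000000; exp(-rT) = 0.9856046187
Gamma = exp(-qT) * phi(d1) / (S * sigma * sqrt(T)) = 1.0000000000 * 0.2014873467 / (90.1300 * 0.1500 * 0.7071067812) = 0.021077


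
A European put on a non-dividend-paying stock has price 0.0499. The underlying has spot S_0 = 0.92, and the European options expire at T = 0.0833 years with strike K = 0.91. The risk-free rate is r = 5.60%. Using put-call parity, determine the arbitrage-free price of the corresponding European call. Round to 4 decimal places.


Answer: Call price = 0.0641

Derivation:
Put-call parity: C - P = S_0 * exp(-qT) - K * exp(-rT).
S_0 * exp(-qT) = 0.9200 * 1.00000000 = 0.92000000
K * exp(-rT) = 0.9100 * 0.99534606 = 0.90576492
C = P + S*exp(-qT) - K*exp(-rT)
C = 0.0499 + 0.92000000 - 0.90576492 = 0.0641


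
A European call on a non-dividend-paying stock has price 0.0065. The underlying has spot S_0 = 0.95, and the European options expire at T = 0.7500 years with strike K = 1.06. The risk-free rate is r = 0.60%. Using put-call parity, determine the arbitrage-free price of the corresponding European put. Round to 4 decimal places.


Put-call parity: C - P = S_0 * exp(-qT) - K * exp(-rT).
S_0 * exp(-qT) = 0.9500 * 1.00000000 = 0.95000000
K * exp(-rT) = 1.0600 * 0.99551011 = 1.05524072
P = C - S*exp(-qT) + K*exp(-rT)
P = 0.0065 - 0.95000000 + 1.05524072 = 0.1117

Answer: Put price = 0.1117


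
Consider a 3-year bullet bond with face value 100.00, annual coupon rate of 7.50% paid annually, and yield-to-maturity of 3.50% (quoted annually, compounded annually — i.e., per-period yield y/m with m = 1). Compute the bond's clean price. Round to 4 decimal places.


Coupon per period c = face * coupon_rate / m = 7.500000
Periods per year m = 1; per-period yield y/m = 0.035000
Number of cashflows N = 3
Cashflows (t years, CF_t, discount factor 1/(1+y/m)^(m*t), PV):
  t = 1.0000: CF_t = 7.500000, DF = 0.966184, PV = 7.246377
  t = 2.0000: CF_t = 7.500000, DF = 0.933511, PV = 7.001330
  t = 3.0000: CF_t = 107.500000, DF = 0.901943, PV = 96.958841
Price P = sum_t PV_t = 111.206548

Answer: Price = 111.2065


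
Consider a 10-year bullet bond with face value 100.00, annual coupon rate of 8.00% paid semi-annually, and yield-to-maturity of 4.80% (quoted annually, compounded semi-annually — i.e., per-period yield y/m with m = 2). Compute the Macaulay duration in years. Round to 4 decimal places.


Coupon per period c = face * coupon_rate / m = 4.000000
Periods per year m = 2; per-period yield y/m = 0.024000
Number of cashflows N = 20
Cashflows (t years, CF_t, discount factor 1/(1+y/m)^(m*t), PV):
  t = 0.5000: CF_t = 4.000000, DF = 0.976562, PV = 3.906250
  t = 1.0000: CF_t = 4.000000, DF = 0.953674, PV = 3.814697
  t = 1.5000: CF_t = 4.000000, DF = 0.931323, PV = 3.725290
  t = 2.0000: CF_t = 4.000000, DF = 0.909495, PV = 3.637979
  t = 2.5000: CF_t = 4.000000, DF = 0.888178, PV = 3.552714
  t = 3.0000: CF_t = 4.000000, DF = 0.867362, PV = 3.469447
  t = 3.5000: CF_t = 4.000000, DF = 0.847033, PV = 3.388132
  t = 4.0000: CF_t = 4.000000, DF = 0.827181, PV = 3.308722
  t = 4.5000: CF_t = 4.000000, DF = 0.807794, PV = 3.231174
  t = 5.0000: CF_t = 4.000000, DF = 0.788861, PV = 3.155444
  t = 5.5000: CF_t = 4.000000, DF = 0.770372, PV = 3.081488
  t = 6.0000: CF_t = 4.000000, DF = 0.752316, PV = 3.009266
  t = 6.5000: CF_t = 4.000000, DF = 0.734684, PV = 2.938736
  t = 7.0000: CF_t = 4.000000, DF = 0.717465, PV = 2.869859
  t = 7.5000: CF_t = 4.000000, DF = 0.700649, PV = 2.802597
  t = 8.0000: CF_t = 4.000000, DF = 0.684228, PV = 2.736911
  t = 8.5000: CF_t = 4.000000, DF = 0.668191, PV = 2.672765
  t = 9.0000: CF_t = 4.000000, DF = 0.652530, PV = 2.610122
  t = 9.5000: CF_t = 4.000000, DF = 0.637237, PV = 2.548947
  t = 10.0000: CF_t = 104.000000, DF = 0.622302, PV = 64.719359
Price P = sum_t PV_t = 125.179898
Macaulay numerator sum_t t * PV_t:
  t * PV_t at t = 0.5000: 1.953125
  t * PV_t at t = 1.0000: 3.814697
  t * PV_t at t = 1.5000: 5.587935
  t * PV_t at t = 2.0000: 7.275958
  t * PV_t at t = 2.5000: 8.881784
  t * PV_t at t = 3.0000: 10.408341
  t * PV_t at t = 3.5000: 11.858461
  t * PV_t at t = 4.0000: 13.234890
  t * PV_t at t = 4.5000: 14.540284
  t * PV_t at t = 5.0000: 15.777218
  t * PV_t at t = 5.5000: 16.948184
  t * PV_t at t = 6.0000: 18.055593
  t * PV_t at t = 6.5000: 19.101783
  t * PV_t at t = 7.0000: 20.089015
  t * PV_t at t = 7.5000: 21.019477
  t * PV_t at t = 8.0000: 21.895289
  t * PV_t at t = 8.5000: 22.718500
  t * PV_t at t = 9.0000: 23.491096
  t * PV_t at t = 9.5000: 24.214997
  t * PV_t at t = 10.0000: 647.193589
Macaulay duration D = (sum_t t * PV_t) / P = 928.060216 / 125.179898 = 7.413812

Answer: Macaulay duration = 7.4138 years


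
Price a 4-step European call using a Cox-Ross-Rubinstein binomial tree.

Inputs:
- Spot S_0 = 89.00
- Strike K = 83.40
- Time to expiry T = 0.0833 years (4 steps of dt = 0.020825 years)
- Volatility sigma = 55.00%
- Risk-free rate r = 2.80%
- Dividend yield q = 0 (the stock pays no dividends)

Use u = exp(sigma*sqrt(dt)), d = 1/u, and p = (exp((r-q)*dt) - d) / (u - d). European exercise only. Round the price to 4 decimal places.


dt = T/N = 0.020825
u = exp(sigma*sqrt(dt)) = 1.082605; d = 1/u = 0.923698
p = (exp((r-q)*dt) - d) / (u - d) = 0.483838
Discount per step: exp(-r*dt) = 0.999417
Stock lattice S(k, i) with i counting down-moves:
  k=0: S(0,0) = 89.0000
  k=1: S(1,0) = 96.3518; S(1,1) = 82.2091
  k=2: S(2,0) = 104.3109; S(2,1) = 89.0000; S(2,2) = 75.9364
  k=3: S(3,0) = 112.9275; S(3,1) = 96.3518; S(3,2) = 82.2091; S(3,3) = 70.1424
  k=4: S(4,0) = 122.2558; S(4,1) = 104.3109; S(4,2) = 89.0000; S(4,3) = 75.9364; S(4,4) = 64.7904
Terminal payoffs V(N, i) = max(S_T - K, 0):
  V(4,0) = 38.855792; V(4,1) = 20.910908; V(4,2) = 5.600000; V(4,3) = 0.000000; V(4,4) = 0.000000
Backward induction: V(k, i) = exp(-r*dt) * [p * V(k+1, i) + (1-p) * V(k+1, i+1)].
  V(3,0) = exp(-r*dt) * [p*38.855792 + (1-p)*20.910908] = 29.576082
  V(3,1) = exp(-r*dt) * [p*20.910908 + (1-p)*5.600000] = 13.000424
  V(3,2) = exp(-r*dt) * [p*5.600000 + (1-p)*0.000000] = 2.707916
  V(3,3) = exp(-r*dt) * [p*0.000000 + (1-p)*0.000000] = 0.000000
  V(2,0) = exp(-r*dt) * [p*29.576082 + (1-p)*13.000424] = 21.008112
  V(2,1) = exp(-r*dt) * [p*13.000424 + (1-p)*2.707916] = 7.683346
  V(2,2) = exp(-r*dt) * [p*2.707916 + (1-p)*0.000000] = 1.309430
  V(1,0) = exp(-r*dt) * [p*21.008112 + (1-p)*7.683346] = 14.122144
  V(1,1) = exp(-r*dt) * [p*7.683346 + (1-p)*1.309430] = 4.390815
  V(0,0) = exp(-r*dt) * [p*14.122144 + (1-p)*4.390815] = 9.093902

Answer: Price = V(0,0) = 9.0939


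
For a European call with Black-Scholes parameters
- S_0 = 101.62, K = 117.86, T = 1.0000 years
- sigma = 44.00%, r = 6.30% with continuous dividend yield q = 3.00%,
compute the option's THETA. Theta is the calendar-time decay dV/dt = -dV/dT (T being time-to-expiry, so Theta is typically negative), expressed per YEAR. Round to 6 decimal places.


d1 = -0.0419479846; d2 = -0.4819479846
phi(d1) = 0.3985914387; exp(-qT) = 0.9704455335; exp(-rT) = 0.9389434737
Theta = -S*exp(-qT)*phi(d1)*sigma/(2*sqrt(T)) - r*K*exp(-rT)*N(d2) + q*S*exp(-qT)*N(d1)
N(d1) = 0.4832700819; N(d2) = 0.3149214487; sqrt(T) = 1.0000000000
Term 1 = -101.6200 * 0.9704455335 * 0.3985914387 * 0.4400 / (2 * 1.0000000000) = -8.6477077310
Term 2 = -0.0630 * 117.8600 * 0.9389434737 * 0.3149214487 = -2.1955770093
Term 3 = 0.0300 * 101.6200 * 0.9704455335 * 0.4832700819 = 1.4297546598
Theta = -8.6477077310 + (-2.1955770093) + (1.4297546598) = -9.413530

Answer: Theta = -9.413530


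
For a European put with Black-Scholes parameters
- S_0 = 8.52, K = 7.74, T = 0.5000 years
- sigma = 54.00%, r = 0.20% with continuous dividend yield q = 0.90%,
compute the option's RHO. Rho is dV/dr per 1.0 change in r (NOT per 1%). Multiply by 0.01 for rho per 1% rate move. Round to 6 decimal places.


d1 = 0.4332067519; d2 = 0.0513690901
phi(d1) = 0.3632105526; exp(-qT) = 0.9955101098; exp(-rT) = 0.9990004998
N(-d2) = 0.4795157074
Rho = -K*T*exp(-rT)*N(-d2) = -7.7400 * 0.5000 * 0.9990004998 * 0.4795157074 = -1.853871

Answer: Rho = -1.853871


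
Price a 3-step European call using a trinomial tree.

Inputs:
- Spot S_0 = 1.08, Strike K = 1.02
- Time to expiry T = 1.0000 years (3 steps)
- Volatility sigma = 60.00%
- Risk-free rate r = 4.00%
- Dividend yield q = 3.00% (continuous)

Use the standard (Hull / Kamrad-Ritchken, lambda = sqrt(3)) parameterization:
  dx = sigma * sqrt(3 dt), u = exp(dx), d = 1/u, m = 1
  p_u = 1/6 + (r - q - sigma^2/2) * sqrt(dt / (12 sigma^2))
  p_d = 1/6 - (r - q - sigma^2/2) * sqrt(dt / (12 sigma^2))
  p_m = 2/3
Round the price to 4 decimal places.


dt = T/N = 0.333333; dx = sigma*sqrt(3*dt) = 0.600000
u = exp(dx) = 1.822119; d = 1/u = 0.548812
p_u = 0.119444, p_m = 0.666667, p_d = 0.213889
Discount per step: exp(-r*dt) = 0.986755
Stock lattice S(k, j) with j the centered position index:
  k=0: S(0,+0) = 1.0800
  k=1: S(1,-1) = 0.5927; S(1,+0) = 1.0800; S(1,+1) = 1.9679
  k=2: S(2,-2) = 0.3253; S(2,-1) = 0.5927; S(2,+0) = 1.0800; S(2,+1) = 1.9679; S(2,+2) = 3.5857
  k=3: S(3,-3) = 0.1785; S(3,-2) = 0.3253; S(3,-1) = 0.5927; S(3,+0) = 1.0800; S(3,+1) = 1.9679; S(3,+2) = 3.5857; S(3,+3) = 6.5336
Terminal payoffs V(N, j) = max(S_T - K, 0):
  V(3,-3) = 0.000000; V(3,-2) = 0.000000; V(3,-1) = 0.000000; V(3,+0) = 0.060000; V(3,+1) = 0.947888; V(3,+2) = 2.565726; V(3,+3) = 5.513619
Backward induction: V(k, j) = exp(-r*dt) * [p_u * V(k+1, j+1) + p_m * V(k+1, j) + p_d * V(k+1, j-1)]
  V(2,-2) = exp(-r*dt) * [p_u*0.000000 + p_m*0.000000 + p_d*0.000000] = 0.000000
  V(2,-1) = exp(-r*dt) * [p_u*0.060000 + p_m*0.000000 + p_d*0.000000] = 0.007072
  V(2,+0) = exp(-r*dt) * [p_u*0.947888 + p_m*0.060000 + p_d*0.000000] = 0.151191
  V(2,+1) = exp(-r*dt) * [p_u*2.565726 + p_m*0.947888 + p_d*0.060000] = 0.938622
  V(2,+2) = exp(-r*dt) * [p_u*5.513619 + p_m*2.565726 + p_d*0.947888] = 2.537735
  V(1,-1) = exp(-r*dt) * [p_u*0.151191 + p_m*0.007072 + p_d*0.000000] = 0.022472
  V(1,+0) = exp(-r*dt) * [p_u*0.938622 + p_m*0.151191 + p_d*0.007072] = 0.211580
  V(1,+1) = exp(-r*dt) * [p_u*2.537735 + p_m*0.938622 + p_d*0.151191] = 0.948473
  V(0,+0) = exp(-r*dt) * [p_u*0.948473 + p_m*0.211580 + p_d*0.022472] = 0.255717

Answer: Price = V(0,0) = 0.2557


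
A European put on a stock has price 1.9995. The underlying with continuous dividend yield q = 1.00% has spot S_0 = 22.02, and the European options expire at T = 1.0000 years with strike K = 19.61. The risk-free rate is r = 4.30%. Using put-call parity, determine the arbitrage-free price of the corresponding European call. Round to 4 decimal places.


Answer: Call price = 5.0158

Derivation:
Put-call parity: C - P = S_0 * exp(-qT) - K * exp(-rT).
S_0 * exp(-qT) = 22.0200 * 0.99004983 = 21.80089734
K * exp(-rT) = 19.6100 * 0.95791139 = 18.78464236
C = P + S*exp(-qT) - K*exp(-rT)
C = 1.9995 + 21.80089734 - 18.78464236 = 5.0158


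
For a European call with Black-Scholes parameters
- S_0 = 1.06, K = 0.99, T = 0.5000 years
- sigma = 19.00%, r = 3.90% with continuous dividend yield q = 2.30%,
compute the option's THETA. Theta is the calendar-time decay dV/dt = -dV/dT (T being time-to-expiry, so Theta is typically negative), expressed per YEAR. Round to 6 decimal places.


Answer: Theta = -0.054325

Derivation:
d1 = 0.6352367753; d2 = 0.5008864869
phi(d1) = 0.3260510178; exp(-qT) = 0.9885658722; exp(-rT) = 0.9806888952
Theta = -S*exp(-qT)*phi(d1)*sigma/(2*sqrt(T)) - r*K*exp(-rT)*N(d2) + q*S*exp(-qT)*N(d1)
N(d1) = 0.7373629991; N(d2) = 0.6917744934; sqrt(T) = 0.7071067812
Term 1 = -1.0600 * 0.9885658722 * 0.3260510178 * 0.1900 / (2 * 0.7071067812) = -0.0459024263
Term 2 = -0.0390 * 0.9900 * 0.9806888952 * 0.6917744934 = -0.0261936249
Term 3 = 0.0230 * 1.0600 * 0.9885658722 * 0.7373629991 = 0.0177713596
Theta = -0.0459024263 + (-0.0261936249) + (0.0177713596) = -0.054325


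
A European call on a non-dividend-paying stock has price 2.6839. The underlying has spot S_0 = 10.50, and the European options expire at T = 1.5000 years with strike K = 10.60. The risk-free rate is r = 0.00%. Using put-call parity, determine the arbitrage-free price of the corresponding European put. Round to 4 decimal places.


Put-call parity: C - P = S_0 * exp(-qT) - K * exp(-rT).
S_0 * exp(-qT) = 10.5000 * 1.00000000 = 10.50000000
K * exp(-rT) = 10.6000 * 1.00000000 = 10.60000000
P = C - S*exp(-qT) + K*exp(-rT)
P = 2.6839 - 10.50000000 + 10.60000000 = 2.7839

Answer: Put price = 2.7839


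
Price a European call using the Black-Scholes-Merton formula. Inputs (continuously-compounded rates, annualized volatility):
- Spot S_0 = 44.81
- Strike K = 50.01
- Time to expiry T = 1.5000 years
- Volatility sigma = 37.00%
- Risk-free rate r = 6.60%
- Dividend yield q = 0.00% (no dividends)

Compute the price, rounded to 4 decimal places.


Answer: Price = 7.8348

Derivation:
d1 = (ln(S/K) + (r - q + 0.5*sigma^2) * T) / (sigma * sqrt(T)) = 0.20276334
d2 = d1 - sigma * sqrt(T) = -0.25039226
exp(-rT) = 0.90574271; exp(-qT) = 1.00000000
C = S_0 * exp(-qT) * N(d1) - K * exp(-rT) * N(d2)
N(d1) = 0.58033999; N(d2) = 0.40114201
C = 44.8100 * 1.00000000 * 0.58033999 - 50.0100 * 0.90574271 * 0.40114201 = 7.8348


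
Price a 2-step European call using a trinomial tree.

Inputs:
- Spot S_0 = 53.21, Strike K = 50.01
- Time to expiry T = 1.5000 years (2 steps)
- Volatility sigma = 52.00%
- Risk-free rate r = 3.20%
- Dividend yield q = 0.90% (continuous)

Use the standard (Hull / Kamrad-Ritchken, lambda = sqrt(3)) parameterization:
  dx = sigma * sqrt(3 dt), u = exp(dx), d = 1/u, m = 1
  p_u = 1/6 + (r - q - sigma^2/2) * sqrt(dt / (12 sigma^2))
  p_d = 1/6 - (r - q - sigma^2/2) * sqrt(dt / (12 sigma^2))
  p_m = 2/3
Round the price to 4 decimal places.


Answer: Price = V(0,0) = 13.4327

Derivation:
dt = T/N = 0.750000; dx = sigma*sqrt(3*dt) = 0.780000
u = exp(dx) = 2.181472; d = 1/u = 0.458406
p_u = 0.112724, p_m = 0.666667, p_d = 0.220609
Discount per step: exp(-r*dt) = 0.976286
Stock lattice S(k, j) with j the centered position index:
  k=0: S(0,+0) = 53.2100
  k=1: S(1,-1) = 24.3918; S(1,+0) = 53.2100; S(1,+1) = 116.0761
  k=2: S(2,-2) = 11.1813; S(2,-1) = 24.3918; S(2,+0) = 53.2100; S(2,+1) = 116.0761; S(2,+2) = 253.2169
Terminal payoffs V(N, j) = max(S_T - K, 0):
  V(2,-2) = 0.000000; V(2,-1) = 0.000000; V(2,+0) = 3.200000; V(2,+1) = 66.066139; V(2,+2) = 203.206878
Backward induction: V(k, j) = exp(-r*dt) * [p_u * V(k+1, j+1) + p_m * V(k+1, j) + p_d * V(k+1, j-1)]
  V(1,-1) = exp(-r*dt) * [p_u*3.200000 + p_m*0.000000 + p_d*0.000000] = 0.352164
  V(1,+0) = exp(-r*dt) * [p_u*66.066139 + p_m*3.200000 + p_d*0.000000] = 9.353399
  V(1,+1) = exp(-r*dt) * [p_u*203.206878 + p_m*66.066139 + p_d*3.200000] = 66.051983
  V(0,+0) = exp(-r*dt) * [p_u*66.051983 + p_m*9.353399 + p_d*0.352164] = 13.432674


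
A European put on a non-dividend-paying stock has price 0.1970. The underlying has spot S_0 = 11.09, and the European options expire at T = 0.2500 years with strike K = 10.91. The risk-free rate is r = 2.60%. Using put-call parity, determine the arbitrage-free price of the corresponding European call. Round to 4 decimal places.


Put-call parity: C - P = S_0 * exp(-qT) - K * exp(-rT).
S_0 * exp(-qT) = 11.0900 * 1.00000000 = 11.09000000
K * exp(-rT) = 10.9100 * 0.99352108 = 10.83931498
C = P + S*exp(-qT) - K*exp(-rT)
C = 0.1970 + 11.09000000 - 10.83931498 = 0.4477

Answer: Call price = 0.4477


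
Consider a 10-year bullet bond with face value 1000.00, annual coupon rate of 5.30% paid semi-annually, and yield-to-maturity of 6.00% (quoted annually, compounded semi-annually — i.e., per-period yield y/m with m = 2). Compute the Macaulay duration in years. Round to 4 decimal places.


Answer: Macaulay duration = 7.8212 years

Derivation:
Coupon per period c = face * coupon_rate / m = 26.500000
Periods per year m = 2; per-period yield y/m = 0.030000
Number of cashflows N = 20
Cashflows (t years, CF_t, discount factor 1/(1+y/m)^(m*t), PV):
  t = 0.5000: CF_t = 26.500000, DF = 0.970874, PV = 25.728155
  t = 1.0000: CF_t = 26.500000, DF = 0.942596, PV = 24.978792
  t = 1.5000: CF_t = 26.500000, DF = 0.915142, PV = 24.251254
  t = 2.0000: CF_t = 26.500000, DF = 0.888487, PV = 23.544907
  t = 2.5000: CF_t = 26.500000, DF = 0.862609, PV = 22.859133
  t = 3.0000: CF_t = 26.500000, DF = 0.837484, PV = 22.193333
  t = 3.5000: CF_t = 26.500000, DF = 0.813092, PV = 21.546925
  t = 4.0000: CF_t = 26.500000, DF = 0.789409, PV = 20.919345
  t = 4.5000: CF_t = 26.500000, DF = 0.766417, PV = 20.310043
  t = 5.0000: CF_t = 26.500000, DF = 0.744094, PV = 19.718489
  t = 5.5000: CF_t = 26.500000, DF = 0.722421, PV = 19.144164
  t = 6.0000: CF_t = 26.500000, DF = 0.701380, PV = 18.586567
  t = 6.5000: CF_t = 26.500000, DF = 0.680951, PV = 18.045211
  t = 7.0000: CF_t = 26.500000, DF = 0.661118, PV = 17.519622
  t = 7.5000: CF_t = 26.500000, DF = 0.641862, PV = 17.009342
  t = 8.0000: CF_t = 26.500000, DF = 0.623167, PV = 16.513924
  t = 8.5000: CF_t = 26.500000, DF = 0.605016, PV = 16.032936
  t = 9.0000: CF_t = 26.500000, DF = 0.587395, PV = 15.565957
  t = 9.5000: CF_t = 26.500000, DF = 0.570286, PV = 15.112580
  t = 10.0000: CF_t = 1026.500000, DF = 0.553676, PV = 568.348162
Price P = sum_t PV_t = 947.928838
Macaulay numerator sum_t t * PV_t:
  t * PV_t at t = 0.5000: 12.864078
  t * PV_t at t = 1.0000: 24.978792
  t * PV_t at t = 1.5000: 36.376881
  t * PV_t at t = 2.0000: 47.089814
  t * PV_t at t = 2.5000: 57.147832
  t * PV_t at t = 3.0000: 66.579998
  t * PV_t at t = 3.5000: 75.414238
  t * PV_t at t = 4.0000: 83.677379
  t * PV_t at t = 4.5000: 91.395195
  t * PV_t at t = 5.0000: 98.592444
  t * PV_t at t = 5.5000: 105.292901
  t * PV_t at t = 6.0000: 111.519401
  t * PV_t at t = 6.5000: 117.293868
  t * PV_t at t = 7.0000: 122.637353
  t * PV_t at t = 7.5000: 127.570062
  t * PV_t at t = 8.0000: 132.111391
  t * PV_t at t = 8.5000: 136.279954
  t * PV_t at t = 9.0000: 140.093614
  t * PV_t at t = 9.5000: 143.569507
  t * PV_t at t = 10.0000: 5683.481617
Macaulay duration D = (sum_t t * PV_t) / P = 7413.966318 / 947.928838 = 7.821227


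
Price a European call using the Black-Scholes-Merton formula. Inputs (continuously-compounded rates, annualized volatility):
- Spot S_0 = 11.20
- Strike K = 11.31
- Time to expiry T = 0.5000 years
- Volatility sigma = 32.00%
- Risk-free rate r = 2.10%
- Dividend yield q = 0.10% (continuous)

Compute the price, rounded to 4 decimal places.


Answer: Price = 1.0095

Derivation:
d1 = (ln(S/K) + (r - q + 0.5*sigma^2) * T) / (sigma * sqrt(T)) = 0.11413803
d2 = d1 - sigma * sqrt(T) = -0.11213614
exp(-rT) = 0.98955493; exp(-qT) = 0.99950012
C = S_0 * exp(-qT) * N(d1) - K * exp(-rT) * N(d2)
N(d1) = 0.54543581; N(d2) = 0.45535773
C = 11.2000 * 0.99950012 * 0.54543581 - 11.3100 * 0.98955493 * 0.45535773 = 1.0095


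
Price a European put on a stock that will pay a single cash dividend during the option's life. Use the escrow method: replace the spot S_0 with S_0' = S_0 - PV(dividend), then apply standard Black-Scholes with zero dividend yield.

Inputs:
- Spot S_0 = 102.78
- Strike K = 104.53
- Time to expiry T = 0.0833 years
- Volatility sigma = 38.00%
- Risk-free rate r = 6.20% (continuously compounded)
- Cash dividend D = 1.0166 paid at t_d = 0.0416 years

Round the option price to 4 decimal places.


PV(D) = D * exp(-r * t_d) = 1.0166 * 0.99742412 = 1.01398136
S_0' = S_0 - PV(D) = 102.7800 - 1.01398136 = 101.76601864
d1 = (ln(S_0'/K) + (r + sigma^2/2)*T) / (sigma*sqrt(T)) = -0.14241225
d2 = d1 - sigma*sqrt(T) = -0.25208686
exp(-rT) = 0.99484871
N(-d1) = 0.55662281; N(-d2) = 0.59951304
P = K * exp(-rT) * N(-d2) - S_0' * N(-d1) = 104.5300 * 0.99484871 * 0.59951304 - 101.76601864 * 0.55662281 = 5.6990

Answer: Price = 5.6990


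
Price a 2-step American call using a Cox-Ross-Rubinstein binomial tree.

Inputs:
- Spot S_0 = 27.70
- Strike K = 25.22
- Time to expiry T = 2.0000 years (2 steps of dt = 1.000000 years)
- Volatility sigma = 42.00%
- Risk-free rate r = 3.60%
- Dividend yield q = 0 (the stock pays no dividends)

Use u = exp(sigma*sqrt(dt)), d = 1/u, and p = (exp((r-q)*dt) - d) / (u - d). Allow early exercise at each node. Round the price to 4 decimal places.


dt = T/N = 1.000000
u = exp(sigma*sqrt(dt)) = 1.521962; d = 1/u = 0.657047
p = (exp((r-q)*dt) - d) / (u - d) = 0.438898
Discount per step: exp(-r*dt) = 0.964640
Stock lattice S(k, i) with i counting down-moves:
  k=0: S(0,0) = 27.7000
  k=1: S(1,0) = 42.1583; S(1,1) = 18.2002
  k=2: S(2,0) = 64.1634; S(2,1) = 27.7000; S(2,2) = 11.9584
Terminal payoffs V(N, i) = max(S_T - K, 0):
  V(2,0) = 38.943365; V(2,1) = 2.480000; V(2,2) = 0.000000
Backward induction: V(k, i) = exp(-r*dt) * [p * V(k+1, i) + (1-p) * V(k+1, i+1)]; then take max(V_cont, immediate exercise) for American.
  V(1,0) = exp(-r*dt) * [p*38.943365 + (1-p)*2.480000] = 17.830107; exercise = 16.938335; V(1,0) = max -> 17.830107
  V(1,1) = exp(-r*dt) * [p*2.480000 + (1-p)*0.000000] = 1.049978; exercise = 0.000000; V(1,1) = max -> 1.049978
  V(0,0) = exp(-r*dt) * [p*17.830107 + (1-p)*1.049978] = 8.117194; exercise = 2.480000; V(0,0) = max -> 8.117194

Answer: Price = V(0,0) = 8.1172


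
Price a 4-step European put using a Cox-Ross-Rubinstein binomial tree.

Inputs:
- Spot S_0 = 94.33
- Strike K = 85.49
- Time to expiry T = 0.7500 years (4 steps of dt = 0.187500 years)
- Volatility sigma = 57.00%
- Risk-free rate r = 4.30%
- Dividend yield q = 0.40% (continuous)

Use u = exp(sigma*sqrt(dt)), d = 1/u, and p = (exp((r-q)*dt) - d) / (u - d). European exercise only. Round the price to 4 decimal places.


Answer: Price = V(0,0) = 12.3597

Derivation:
dt = T/N = 0.187500
u = exp(sigma*sqrt(dt)) = 1.279945; d = 1/u = 0.781283
p = (exp((r-q)*dt) - d) / (u - d) = 0.453325
Discount per step: exp(-r*dt) = 0.991970
Stock lattice S(k, i) with i counting down-moves:
  k=0: S(0,0) = 94.3300
  k=1: S(1,0) = 120.7372; S(1,1) = 73.6985
  k=2: S(2,0) = 154.5370; S(2,1) = 94.3300; S(2,2) = 57.5794
  k=3: S(3,0) = 197.7989; S(3,1) = 120.7372; S(3,2) = 73.6985; S(3,3) = 44.9858
  k=4: S(4,0) = 253.1718; S(4,1) = 154.5370; S(4,2) = 94.3300; S(4,3) = 57.5794; S(4,4) = 35.1467
Terminal payoffs V(N, i) = max(K - S_T, 0):
  V(4,0) = 0.000000; V(4,1) = 0.000000; V(4,2) = 0.000000; V(4,3) = 27.910604; V(4,4) = 50.343315
Backward induction: V(k, i) = exp(-r*dt) * [p * V(k+1, i) + (1-p) * V(k+1, i+1)].
  V(3,0) = exp(-r*dt) * [p*0.000000 + (1-p)*0.000000] = 0.000000
  V(3,1) = exp(-r*dt) * [p*0.000000 + (1-p)*0.000000] = 0.000000
  V(3,2) = exp(-r*dt) * [p*0.000000 + (1-p)*27.910604] = 15.135505
  V(3,3) = exp(-r*dt) * [p*27.910604 + (1-p)*50.343315] = 39.851405
  V(2,0) = exp(-r*dt) * [p*0.000000 + (1-p)*0.000000] = 0.000000
  V(2,1) = exp(-r*dt) * [p*0.000000 + (1-p)*15.135505] = 8.207759
  V(2,2) = exp(-r*dt) * [p*15.135505 + (1-p)*39.851405] = 28.417030
  V(1,0) = exp(-r*dt) * [p*0.000000 + (1-p)*8.207759] = 4.450946
  V(1,1) = exp(-r*dt) * [p*8.207759 + (1-p)*28.417030] = 19.101037
  V(0,0) = exp(-r*dt) * [p*4.450946 + (1-p)*19.101037] = 12.359731


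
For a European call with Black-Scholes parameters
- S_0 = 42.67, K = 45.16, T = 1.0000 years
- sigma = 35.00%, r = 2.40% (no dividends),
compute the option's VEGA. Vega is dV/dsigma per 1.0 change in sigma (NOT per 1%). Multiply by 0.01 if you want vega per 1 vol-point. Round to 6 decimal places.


Answer: Vega = 16.966389

Derivation:
d1 = 0.0815267369; d2 = -0.2684732631
phi(d1) = 0.3976186744; exp(-qT) = 1.0000000000; exp(-rT) = 0.9762857098
Vega = S * exp(-qT) * phi(d1) * sqrt(T) = 42.6700 * 1.0000000000 * 0.3976186744 * 1.0000000000 = 16.966389


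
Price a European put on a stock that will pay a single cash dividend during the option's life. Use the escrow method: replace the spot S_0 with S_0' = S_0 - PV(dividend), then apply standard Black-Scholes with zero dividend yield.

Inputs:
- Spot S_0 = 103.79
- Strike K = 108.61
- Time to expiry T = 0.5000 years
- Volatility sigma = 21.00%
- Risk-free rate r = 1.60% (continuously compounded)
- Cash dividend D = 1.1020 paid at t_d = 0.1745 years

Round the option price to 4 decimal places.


Answer: Price = 9.0765

Derivation:
PV(D) = D * exp(-r * t_d) = 1.1020 * 0.99721189 = 1.09892751
S_0' = S_0 - PV(D) = 103.7900 - 1.09892751 = 102.69107249
d1 = (ln(S_0'/K) + (r + sigma^2/2)*T) / (sigma*sqrt(T)) = -0.24926052
d2 = d1 - sigma*sqrt(T) = -0.39775295
exp(-rT) = 0.99203191
N(-d1) = 0.59842037; N(-d2) = 0.65459385
P = K * exp(-rT) * N(-d2) - S_0' * N(-d1) = 108.6100 * 0.99203191 * 0.65459385 - 102.69107249 * 0.59842037 = 9.0765


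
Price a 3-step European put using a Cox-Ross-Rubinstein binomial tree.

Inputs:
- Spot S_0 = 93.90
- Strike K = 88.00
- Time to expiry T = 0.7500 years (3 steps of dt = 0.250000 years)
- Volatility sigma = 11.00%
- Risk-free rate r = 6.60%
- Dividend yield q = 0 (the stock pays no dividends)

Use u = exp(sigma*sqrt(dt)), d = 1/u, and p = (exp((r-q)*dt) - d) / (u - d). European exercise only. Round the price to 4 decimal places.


dt = T/N = 0.250000
u = exp(sigma*sqrt(dt)) = 1.056541; d = 1/u = 0.946485
p = (exp((r-q)*dt) - d) / (u - d) = 0.637422
Discount per step: exp(-r*dt) = 0.983635
Stock lattice S(k, i) with i counting down-moves:
  k=0: S(0,0) = 93.9000
  k=1: S(1,0) = 99.2092; S(1,1) = 88.8750
  k=2: S(2,0) = 104.8185; S(2,1) = 93.9000; S(2,2) = 84.1188
  k=3: S(3,0) = 110.7450; S(3,1) = 99.2092; S(3,2) = 88.8750; S(3,3) = 79.6172
Terminal payoffs V(N, i) = max(K - S_T, 0):
  V(3,0) = 0.000000; V(3,1) = 0.000000; V(3,2) = 0.000000; V(3,3) = 8.382781
Backward induction: V(k, i) = exp(-r*dt) * [p * V(k+1, i) + (1-p) * V(k+1, i+1)].
  V(2,0) = exp(-r*dt) * [p*0.000000 + (1-p)*0.000000] = 0.000000
  V(2,1) = exp(-r*dt) * [p*0.000000 + (1-p)*0.000000] = 0.000000
  V(2,2) = exp(-r*dt) * [p*0.000000 + (1-p)*8.382781] = 2.989677
  V(1,0) = exp(-r*dt) * [p*0.000000 + (1-p)*0.000000] = 0.000000
  V(1,1) = exp(-r*dt) * [p*0.000000 + (1-p)*2.989677] = 1.066253
  V(0,0) = exp(-r*dt) * [p*0.000000 + (1-p)*1.066253] = 0.380274

Answer: Price = V(0,0) = 0.3803


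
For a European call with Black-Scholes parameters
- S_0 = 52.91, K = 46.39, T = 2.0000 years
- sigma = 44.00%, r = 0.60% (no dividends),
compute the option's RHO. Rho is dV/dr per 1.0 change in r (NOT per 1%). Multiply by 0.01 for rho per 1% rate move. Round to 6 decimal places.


d1 = 0.5417537787; d2 = -0.0805001888
phi(d1) = 0.3444910696; exp(-qT) = 1.0000000000; exp(-rT) = 0.9880717129
N(d2) = 0.4679197230
Rho = K*T*exp(-rT)*N(d2) = 46.3900 * 2.0000 * 0.9880717129 * 0.4679197230 = 42.895742

Answer: Rho = 42.895742


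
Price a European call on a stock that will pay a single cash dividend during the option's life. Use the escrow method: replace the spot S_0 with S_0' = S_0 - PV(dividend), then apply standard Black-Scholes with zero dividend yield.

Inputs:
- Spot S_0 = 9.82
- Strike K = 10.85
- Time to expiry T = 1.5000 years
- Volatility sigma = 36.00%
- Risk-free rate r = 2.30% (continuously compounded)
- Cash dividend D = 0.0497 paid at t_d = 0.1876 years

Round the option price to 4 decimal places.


PV(D) = D * exp(-r * t_d) = 0.0497 * 0.99569450 = 0.04948602
S_0' = S_0 - PV(D) = 9.8200 - 0.04948602 = 9.77051398
d1 = (ln(S_0'/K) + (r + sigma^2/2)*T) / (sigma*sqrt(T)) = 0.06101950
d2 = d1 - sigma*sqrt(T) = -0.37988866
exp(-rT) = 0.96608834
N(d1) = 0.52432816; N(d2) = 0.35201403
C = S_0' * N(d1) - K * exp(-rT) * N(d2) = 9.77051398 * 0.52432816 - 10.8500 * 0.96608834 * 0.35201403 = 1.4331

Answer: Price = 1.4331
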